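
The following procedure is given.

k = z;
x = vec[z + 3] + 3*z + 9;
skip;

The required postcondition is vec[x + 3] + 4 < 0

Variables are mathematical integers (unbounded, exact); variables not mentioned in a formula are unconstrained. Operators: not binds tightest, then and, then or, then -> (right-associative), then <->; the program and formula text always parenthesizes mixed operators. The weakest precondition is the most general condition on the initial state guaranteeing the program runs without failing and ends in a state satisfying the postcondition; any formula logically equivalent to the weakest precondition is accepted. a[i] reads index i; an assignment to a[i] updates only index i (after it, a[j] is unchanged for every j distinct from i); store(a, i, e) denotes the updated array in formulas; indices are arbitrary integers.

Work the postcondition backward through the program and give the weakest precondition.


Working backward. After the program, the postcondition vec[x + 3] + 4 < 0 must hold; in canonical form it is vec[x + 3] < -4.
Before skip: vec[x + 3] < -4
Before x := vec[z + 3] + 3*z + 9: vec[vec[z + 3] + 3*z + 12] < -4
Before k := z: vec[vec[z + 3] + 3*z + 12] < -4
Answer: WP = vec[vec[z + 3] + 3*z + 12] < -4


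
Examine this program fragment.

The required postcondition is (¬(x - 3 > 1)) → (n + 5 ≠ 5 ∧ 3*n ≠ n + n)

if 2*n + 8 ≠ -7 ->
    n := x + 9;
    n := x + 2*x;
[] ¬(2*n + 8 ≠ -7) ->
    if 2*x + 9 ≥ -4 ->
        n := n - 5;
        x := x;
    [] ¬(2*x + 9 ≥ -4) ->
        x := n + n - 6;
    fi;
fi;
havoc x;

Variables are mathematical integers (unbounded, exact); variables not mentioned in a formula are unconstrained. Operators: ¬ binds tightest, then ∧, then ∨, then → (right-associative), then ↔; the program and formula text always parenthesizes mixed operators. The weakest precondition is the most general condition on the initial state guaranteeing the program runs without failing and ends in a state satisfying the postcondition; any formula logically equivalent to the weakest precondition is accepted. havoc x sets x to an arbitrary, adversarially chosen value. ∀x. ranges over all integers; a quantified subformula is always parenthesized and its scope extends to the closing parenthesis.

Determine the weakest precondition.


Working backward. After the program, the postcondition (¬(x - 3 > 1)) → (n + 5 ≠ 5 ∧ 3*n ≠ n + n) must hold; in canonical form it is (¬(x > 4)) → n ≠ 0.
Before havoc x: ∀x_1. ((¬(x_1 > 4)) → n ≠ 0)
Then branch requires ∀x_1. ((¬(x_1 > 4)) → 3*x ≠ 0); else branch requires (2*x ≥ -13 → (∀x_1. ((¬(x_1 > 4)) → n ≠ 5))) ∧ ((¬(2*x ≥ -13)) → (∀x_1. ((¬(x_1 > 4)) → n ≠ 0))).
Before the if: (2*n ≠ -15 → (∀x_1. ((¬(x_1 > 4)) → 3*x ≠ 0))) ∧ ((¬(2*n ≠ -15)) → ((2*x ≥ -13 → (∀x_1. ((¬(x_1 > 4)) → n ≠ 5))) ∧ ((¬(2*x ≥ -13)) → (∀x_1. ((¬(x_1 > 4)) → n ≠ 0)))))
Answer: WP = (2*n ≠ -15 → (∀x_1. ((¬(x_1 > 4)) → 3*x ≠ 0))) ∧ ((¬(2*n ≠ -15)) → ((2*x ≥ -13 → (∀x_1. ((¬(x_1 > 4)) → n ≠ 5))) ∧ ((¬(2*x ≥ -13)) → (∀x_1. ((¬(x_1 > 4)) → n ≠ 0)))))


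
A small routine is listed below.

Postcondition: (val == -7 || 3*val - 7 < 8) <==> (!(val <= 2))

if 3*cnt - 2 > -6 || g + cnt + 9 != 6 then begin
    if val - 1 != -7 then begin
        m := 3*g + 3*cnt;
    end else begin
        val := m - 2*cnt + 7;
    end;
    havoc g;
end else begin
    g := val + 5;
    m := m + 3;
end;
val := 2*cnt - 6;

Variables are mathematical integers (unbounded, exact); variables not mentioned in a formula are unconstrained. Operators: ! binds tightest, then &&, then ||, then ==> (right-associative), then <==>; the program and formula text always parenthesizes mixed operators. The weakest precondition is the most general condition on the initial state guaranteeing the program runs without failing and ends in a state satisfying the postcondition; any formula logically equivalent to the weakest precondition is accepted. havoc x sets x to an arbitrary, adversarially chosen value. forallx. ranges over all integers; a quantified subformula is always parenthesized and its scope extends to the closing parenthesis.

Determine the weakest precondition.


Working backward. After the program, the postcondition (val == -7 || 3*val - 7 < 8) <==> (!(val <= 2)) must hold; in canonical form it is (val == -7 || 3*val < 15) <==> (!(val <= 2)).
Before val := 2*cnt - 6: (2*cnt == -1 || 6*cnt < 33) <==> (!(2*cnt <= 8))
Then branch requires (val != -6 ==> ((2*cnt == -1 || 6*cnt < 33) <==> (!(2*cnt <= 8)))) && ((!(val != -6)) ==> ((2*cnt == -1 || 6*cnt < 33) <==> (!(2*cnt <= 8)))); else branch requires (2*cnt == -1 || 6*cnt < 33) <==> (!(2*cnt <= 8)).
Before the if: ((3*cnt > -4 || cnt + g != -3) ==> ((val != -6 ==> ((2*cnt == -1 || 6*cnt < 33) <==> (!(2*cnt <= 8)))) && ((!(val != -6)) ==> ((2*cnt == -1 || 6*cnt < 33) <==> (!(2*cnt <= 8)))))) && ((!(3*cnt > -4 || cnt + g != -3)) ==> ((2*cnt == -1 || 6*cnt < 33) <==> (!(2*cnt <= 8))))
Answer: WP = ((3*cnt > -4 || cnt + g != -3) ==> ((val != -6 ==> ((2*cnt == -1 || 6*cnt < 33) <==> (!(2*cnt <= 8)))) && ((!(val != -6)) ==> ((2*cnt == -1 || 6*cnt < 33) <==> (!(2*cnt <= 8)))))) && ((!(3*cnt > -4 || cnt + g != -3)) ==> ((2*cnt == -1 || 6*cnt < 33) <==> (!(2*cnt <= 8))))


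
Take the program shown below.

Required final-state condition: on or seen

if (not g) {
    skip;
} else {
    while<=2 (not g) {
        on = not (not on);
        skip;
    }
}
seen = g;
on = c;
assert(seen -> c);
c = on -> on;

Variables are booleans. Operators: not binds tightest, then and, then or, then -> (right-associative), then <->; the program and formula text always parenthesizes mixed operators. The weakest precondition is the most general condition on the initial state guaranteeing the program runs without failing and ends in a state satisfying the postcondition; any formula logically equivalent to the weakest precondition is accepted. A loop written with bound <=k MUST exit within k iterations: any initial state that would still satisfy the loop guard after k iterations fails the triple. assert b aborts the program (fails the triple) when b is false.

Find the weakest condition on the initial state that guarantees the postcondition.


Working backward. After the program, on or seen must hold.
Before c := on -> on: on or seen
Before assert seen -> c: (seen -> c) and (on or seen)
Before on := c: (seen -> c) and (c or seen)
Before seen := g: (g -> c) and (c or g)
Then branch requires (g -> c) and (c or g); else branch requires ((not g) -> (((not g) -> (g and (g -> c) and (c or g))) and (g -> ((g -> c) and (c or g))))) and (g -> ((g -> c) and (c or g))).
Before the if: ((not g) -> ((g -> c) and (c or g))) and (g -> (((not g) -> (((not g) -> (g and (g -> c) and (c or g))) and (g -> ((g -> c) and (c or g))))) and (g -> ((g -> c) and (c or g)))))
Answer: WP = ((not g) -> ((g -> c) and (c or g))) and (g -> (((not g) -> (((not g) -> (g and (g -> c) and (c or g))) and (g -> ((g -> c) and (c or g))))) and (g -> ((g -> c) and (c or g)))))


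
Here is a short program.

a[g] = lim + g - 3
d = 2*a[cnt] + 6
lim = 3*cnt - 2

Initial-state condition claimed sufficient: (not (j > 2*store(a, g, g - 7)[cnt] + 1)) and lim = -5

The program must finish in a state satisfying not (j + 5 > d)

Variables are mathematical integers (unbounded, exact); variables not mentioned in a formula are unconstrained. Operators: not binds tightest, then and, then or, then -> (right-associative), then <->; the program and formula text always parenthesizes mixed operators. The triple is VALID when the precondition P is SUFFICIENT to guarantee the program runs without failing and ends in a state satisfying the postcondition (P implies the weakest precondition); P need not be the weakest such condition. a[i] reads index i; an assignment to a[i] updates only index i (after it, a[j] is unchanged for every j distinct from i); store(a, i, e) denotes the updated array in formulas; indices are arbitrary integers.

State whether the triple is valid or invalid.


Working backward. After the program, the postcondition not (j + 5 > d) must hold; in canonical form it is not (j > d - 5).
Before lim := 3*cnt - 2: not (j > d - 5)
Before d := 2*a[cnt] + 6: not (j > 2*a[cnt] + 1)
Before a[g] := lim + g - 3: not (j > 2*store(a, g, g + lim - 3)[cnt] + 1)
The weakest precondition is not (j > 2*store(a, g, g + lim - 3)[cnt] + 1).
Check whether (not (j > 2*store(a, g, g - 7)[cnt] + 1)) and lim = -5 implies it.
Countermodel: at the initial state a = {[0] = 2, elsewhere 2}, cnt = 0, g = 0, j = -13, lim = -5, the precondition holds but the weakest precondition fails.
Answer: invalid


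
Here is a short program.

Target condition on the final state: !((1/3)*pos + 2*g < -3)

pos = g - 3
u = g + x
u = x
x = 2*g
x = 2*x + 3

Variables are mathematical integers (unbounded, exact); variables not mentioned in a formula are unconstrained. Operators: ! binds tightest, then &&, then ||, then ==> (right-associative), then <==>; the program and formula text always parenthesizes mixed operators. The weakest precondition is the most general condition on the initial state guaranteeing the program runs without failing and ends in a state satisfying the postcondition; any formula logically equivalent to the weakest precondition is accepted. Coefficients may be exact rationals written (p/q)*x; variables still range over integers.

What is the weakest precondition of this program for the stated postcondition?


Working backward. After the program, the postcondition !((1/3)*pos + 2*g < -3) must hold; in canonical form it is !(2*g + (1/3)*pos < -3).
Before x := 2*x + 3: !(2*g + (1/3)*pos < -3)
Before x := 2*g: !(2*g + (1/3)*pos < -3)
Before u := x: !(2*g + (1/3)*pos < -3)
Before u := g + x: !(2*g + (1/3)*pos < -3)
Before pos := g - 3: !((7/3)*g < -2)
Answer: WP = !((7/3)*g < -2)


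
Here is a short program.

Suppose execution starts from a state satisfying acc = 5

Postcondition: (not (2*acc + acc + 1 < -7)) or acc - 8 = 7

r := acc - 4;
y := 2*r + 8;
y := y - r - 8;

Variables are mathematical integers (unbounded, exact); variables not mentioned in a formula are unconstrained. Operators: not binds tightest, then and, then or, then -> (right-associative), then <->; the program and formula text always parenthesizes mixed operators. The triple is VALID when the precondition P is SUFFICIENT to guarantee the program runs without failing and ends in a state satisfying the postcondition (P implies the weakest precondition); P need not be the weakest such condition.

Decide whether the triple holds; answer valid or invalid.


Working backward. After the program, the postcondition (not (2*acc + acc + 1 < -7)) or acc - 8 = 7 must hold; in canonical form it is (not (3*acc < -8)) or acc = 15.
Before y := y - r - 8: (not (3*acc < -8)) or acc = 15
Before y := 2*r + 8: (not (3*acc < -8)) or acc = 15
Before r := acc - 4: (not (3*acc < -8)) or acc = 15
The weakest precondition is (not (3*acc < -8)) or acc = 15.
Check whether acc = 5 implies it.
Every state satisfying the precondition satisfies the weakest precondition: the implication holds.
Answer: valid


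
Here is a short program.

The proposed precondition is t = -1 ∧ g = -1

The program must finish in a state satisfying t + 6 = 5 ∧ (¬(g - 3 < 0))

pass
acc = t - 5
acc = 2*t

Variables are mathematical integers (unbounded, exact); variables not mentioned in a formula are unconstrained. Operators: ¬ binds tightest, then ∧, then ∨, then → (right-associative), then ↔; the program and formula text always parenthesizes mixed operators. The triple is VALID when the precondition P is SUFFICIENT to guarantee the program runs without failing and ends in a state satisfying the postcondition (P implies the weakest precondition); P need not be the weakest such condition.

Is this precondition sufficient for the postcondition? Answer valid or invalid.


Working backward. After the program, the postcondition t + 6 = 5 ∧ (¬(g - 3 < 0)) must hold; in canonical form it is t = -1 ∧ (¬(g < 3)).
Before acc := 2*t: t = -1 ∧ (¬(g < 3))
Before acc := t - 5: t = -1 ∧ (¬(g < 3))
Before skip: t = -1 ∧ (¬(g < 3))
The weakest precondition is t = -1 ∧ (¬(g < 3)).
Check whether t = -1 ∧ g = -1 implies it.
Countermodel: at the initial state g = -1, t = -1, the precondition holds but the weakest precondition fails.
Answer: invalid


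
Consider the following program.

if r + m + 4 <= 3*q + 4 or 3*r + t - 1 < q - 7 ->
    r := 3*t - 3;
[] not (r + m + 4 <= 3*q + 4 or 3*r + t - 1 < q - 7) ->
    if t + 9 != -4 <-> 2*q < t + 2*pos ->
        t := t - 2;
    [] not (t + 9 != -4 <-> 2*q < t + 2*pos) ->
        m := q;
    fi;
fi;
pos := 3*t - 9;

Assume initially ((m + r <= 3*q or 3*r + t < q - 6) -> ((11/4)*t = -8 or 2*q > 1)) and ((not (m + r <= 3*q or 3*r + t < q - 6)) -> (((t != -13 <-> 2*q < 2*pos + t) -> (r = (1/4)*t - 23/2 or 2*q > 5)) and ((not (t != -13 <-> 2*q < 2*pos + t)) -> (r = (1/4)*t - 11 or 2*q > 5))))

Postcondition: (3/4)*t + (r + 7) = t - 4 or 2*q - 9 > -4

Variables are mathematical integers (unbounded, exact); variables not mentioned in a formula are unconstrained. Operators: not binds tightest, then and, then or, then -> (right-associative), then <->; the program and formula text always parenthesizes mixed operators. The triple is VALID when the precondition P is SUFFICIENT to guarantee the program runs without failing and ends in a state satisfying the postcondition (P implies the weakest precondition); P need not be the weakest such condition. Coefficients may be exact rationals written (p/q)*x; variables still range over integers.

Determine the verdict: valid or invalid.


Working backward. After the program, the postcondition (3/4)*t + (r + 7) = t - 4 or 2*q - 9 > -4 must hold; in canonical form it is r = (1/4)*t - 11 or 2*q > 5.
Before pos := 3*t - 9: r = (1/4)*t - 11 or 2*q > 5
Then branch requires (11/4)*t = -8 or 2*q > 5; else branch requires ((t != -13 <-> 2*q < 2*pos + t) -> (r = (1/4)*t - 23/2 or 2*q > 5)) and ((not (t != -13 <-> 2*q < 2*pos + t)) -> (r = (1/4)*t - 11 or 2*q > 5)).
Before the if: ((m + r <= 3*q or 3*r + t < q - 6) -> ((11/4)*t = -8 or 2*q > 5)) and ((not (m + r <= 3*q or 3*r + t < q - 6)) -> (((t != -13 <-> 2*q < 2*pos + t) -> (r = (1/4)*t - 23/2 or 2*q > 5)) and ((not (t != -13 <-> 2*q < 2*pos + t)) -> (r = (1/4)*t - 11 or 2*q > 5))))
The weakest precondition is ((m + r <= 3*q or 3*r + t < q - 6) -> ((11/4)*t = -8 or 2*q > 5)) and ((not (m + r <= 3*q or 3*r + t < q - 6)) -> (((t != -13 <-> 2*q < 2*pos + t) -> (r = (1/4)*t - 23/2 or 2*q > 5)) and ((not (t != -13 <-> 2*q < 2*pos + t)) -> (r = (1/4)*t - 11 or 2*q > 5)))).
Check whether ((m + r <= 3*q or 3*r + t < q - 6) -> ((11/4)*t = -8 or 2*q > 1)) and ((not (m + r <= 3*q or 3*r + t < q - 6)) -> (((t != -13 <-> 2*q < 2*pos + t) -> (r = (1/4)*t - 23/2 or 2*q > 5)) and ((not (t != -13 <-> 2*q < 2*pos + t)) -> (r = (1/4)*t - 11 or 2*q > 5)))) implies it.
Countermodel: at the initial state m = 19, pos = 0, q = 1, r = -15, t = -13, the precondition holds but the weakest precondition fails.
Answer: invalid


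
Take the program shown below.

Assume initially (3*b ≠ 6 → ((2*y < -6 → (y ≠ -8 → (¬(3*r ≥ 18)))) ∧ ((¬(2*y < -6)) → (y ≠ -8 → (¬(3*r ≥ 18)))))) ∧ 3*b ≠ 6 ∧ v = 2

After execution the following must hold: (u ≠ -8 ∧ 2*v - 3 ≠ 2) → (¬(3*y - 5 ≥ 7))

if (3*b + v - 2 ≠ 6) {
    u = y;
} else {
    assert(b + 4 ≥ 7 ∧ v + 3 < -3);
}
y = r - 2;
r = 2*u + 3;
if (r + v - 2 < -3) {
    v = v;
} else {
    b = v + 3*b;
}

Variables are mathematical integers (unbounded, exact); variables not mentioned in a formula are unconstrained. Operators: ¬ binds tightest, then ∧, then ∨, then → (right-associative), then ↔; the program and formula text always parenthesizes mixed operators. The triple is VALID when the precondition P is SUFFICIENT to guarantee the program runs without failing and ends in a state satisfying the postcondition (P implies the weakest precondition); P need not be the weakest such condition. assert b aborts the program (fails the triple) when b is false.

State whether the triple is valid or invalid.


Working backward. After the program, the postcondition (u ≠ -8 ∧ 2*v - 3 ≠ 2) → (¬(3*y - 5 ≥ 7)) must hold; in canonical form it is (u ≠ -8 ∧ 2*v ≠ 5) → (¬(3*y ≥ 12)).
Then branch requires (u ≠ -8 ∧ 2*v ≠ 5) → (¬(3*y ≥ 12)); else branch requires (u ≠ -8 ∧ 2*v ≠ 5) → (¬(3*y ≥ 12)).
Before the if: (r + v < -1 → ((u ≠ -8 ∧ 2*v ≠ 5) → (¬(3*y ≥ 12)))) ∧ ((¬(r + v < -1)) → ((u ≠ -8 ∧ 2*v ≠ 5) → (¬(3*y ≥ 12))))
Before r := 2*u + 3: (2*u + v < -4 → ((u ≠ -8 ∧ 2*v ≠ 5) → (¬(3*y ≥ 12)))) ∧ ((¬(2*u + v < -4)) → ((u ≠ -8 ∧ 2*v ≠ 5) → (¬(3*y ≥ 12))))
Before y := r - 2: (2*u + v < -4 → ((u ≠ -8 ∧ 2*v ≠ 5) → (¬(3*r ≥ 18)))) ∧ ((¬(2*u + v < -4)) → ((u ≠ -8 ∧ 2*v ≠ 5) → (¬(3*r ≥ 18))))
Then branch requires (v + 2*y < -4 → ((y ≠ -8 ∧ 2*v ≠ 5) → (¬(3*r ≥ 18)))) ∧ ((¬(v + 2*y < -4)) → ((y ≠ -8 ∧ 2*v ≠ 5) → (¬(3*r ≥ 18)))); else branch requires b ≥ 3 ∧ v < -6 ∧ (2*u + v < -4 → ((u ≠ -8 ∧ 2*v ≠ 5) → (¬(3*r ≥ 18)))) ∧ ((¬(2*u + v < -4)) → ((u ≠ -8 ∧ 2*v ≠ 5) → (¬(3*r ≥ 18)))).
Before the if: (3*b + v ≠ 8 → ((v + 2*y < -4 → ((y ≠ -8 ∧ 2*v ≠ 5) → (¬(3*r ≥ 18)))) ∧ ((¬(v + 2*y < -4)) → ((y ≠ -8 ∧ 2*v ≠ 5) → (¬(3*r ≥ 18)))))) ∧ ((¬(3*b + v ≠ 8)) → (b ≥ 3 ∧ v < -6 ∧ (2*u + v < -4 → ((u ≠ -8 ∧ 2*v ≠ 5) → (¬(3*r ≥ 18)))) ∧ ((¬(2*u + v < -4)) → ((u ≠ -8 ∧ 2*v ≠ 5) → (¬(3*r ≥ 18))))))
The weakest precondition is (3*b + v ≠ 8 → ((v + 2*y < -4 → ((y ≠ -8 ∧ 2*v ≠ 5) → (¬(3*r ≥ 18)))) ∧ ((¬(v + 2*y < -4)) → ((y ≠ -8 ∧ 2*v ≠ 5) → (¬(3*r ≥ 18)))))) ∧ ((¬(3*b + v ≠ 8)) → (b ≥ 3 ∧ v < -6 ∧ (2*u + v < -4 → ((u ≠ -8 ∧ 2*v ≠ 5) → (¬(3*r ≥ 18)))) ∧ ((¬(2*u + v < -4)) → ((u ≠ -8 ∧ 2*v ≠ 5) → (¬(3*r ≥ 18)))))).
Check whether (3*b ≠ 6 → ((2*y < -6 → (y ≠ -8 → (¬(3*r ≥ 18)))) ∧ ((¬(2*y < -6)) → (y ≠ -8 → (¬(3*r ≥ 18)))))) ∧ 3*b ≠ 6 ∧ v = 2 implies it.
Every state satisfying the precondition satisfies the weakest precondition: the implication holds.
Answer: valid


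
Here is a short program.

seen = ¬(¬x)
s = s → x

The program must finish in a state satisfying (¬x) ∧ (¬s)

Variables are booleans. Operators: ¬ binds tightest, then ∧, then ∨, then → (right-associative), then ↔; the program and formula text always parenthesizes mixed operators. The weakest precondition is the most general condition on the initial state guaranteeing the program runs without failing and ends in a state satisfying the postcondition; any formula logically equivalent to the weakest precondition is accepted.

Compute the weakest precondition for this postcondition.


Working backward. After the program, (¬x) ∧ (¬s) must hold.
Before s := s → x: (¬x) ∧ (¬(s → x))
Before seen := ¬(¬x): (¬x) ∧ (¬(s → x))
Answer: WP = (¬x) ∧ (¬(s → x))


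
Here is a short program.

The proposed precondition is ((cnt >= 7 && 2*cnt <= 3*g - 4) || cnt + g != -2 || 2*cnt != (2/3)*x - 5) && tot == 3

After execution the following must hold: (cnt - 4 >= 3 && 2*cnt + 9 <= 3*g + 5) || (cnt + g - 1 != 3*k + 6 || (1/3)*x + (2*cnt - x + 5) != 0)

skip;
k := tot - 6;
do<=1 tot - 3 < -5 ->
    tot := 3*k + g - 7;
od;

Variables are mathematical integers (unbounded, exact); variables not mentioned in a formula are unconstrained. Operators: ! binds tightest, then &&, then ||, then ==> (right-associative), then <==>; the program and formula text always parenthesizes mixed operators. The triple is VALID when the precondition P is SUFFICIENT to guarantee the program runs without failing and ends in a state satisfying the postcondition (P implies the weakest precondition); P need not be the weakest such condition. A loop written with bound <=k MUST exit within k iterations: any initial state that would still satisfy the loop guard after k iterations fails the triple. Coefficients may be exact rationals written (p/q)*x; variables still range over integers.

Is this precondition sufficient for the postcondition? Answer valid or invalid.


Working backward. After the program, the postcondition (cnt - 4 >= 3 && 2*cnt + 9 <= 3*g + 5) || (cnt + g - 1 != 3*k + 6 || (1/3)*x + (2*cnt - x + 5) != 0) must hold; in canonical form it is (cnt >= 7 && 2*cnt <= 3*g - 4) || cnt + g != 3*k + 7 || 2*cnt != (2/3)*x - 5.
Before the loop (bound <=1), unroll the exhaustion recursion (WP_0 = exit-now case; WP_j = one more guarded iteration, up to j = 1):
  WP_0: (!(tot < -2)) && ((cnt >= 7 && 2*cnt <= 3*g - 4) || cnt + g != 3*k + 7 || 2*cnt != (2/3)*x - 5)
  WP_1: (tot < -2 ==> ((!(g + 3*k < 5)) && ((cnt >= 7 && 2*cnt <= 3*g - 4) || cnt + g != 3*k + 7 || 2*cnt != (2/3)*x - 5))) && ((!(tot < -2)) ==> ((cnt >= 7 && 2*cnt <= 3*g - 4) || cnt + g != 3*k + 7 || 2*cnt != (2/3)*x - 5))
So before the loop: (tot < -2 ==> ((!(g + 3*k < 5)) && ((cnt >= 7 && 2*cnt <= 3*g - 4) || cnt + g != 3*k + 7 || 2*cnt != (2/3)*x - 5))) && ((!(tot < -2)) ==> ((cnt >= 7 && 2*cnt <= 3*g - 4) || cnt + g != 3*k + 7 || 2*cnt != (2/3)*x - 5))
Before k := tot - 6: (tot < -2 ==> ((!(g + 3*tot < 23)) && ((cnt >= 7 && 2*cnt <= 3*g - 4) || cnt + g != 3*tot - 11 || 2*cnt != (2/3)*x - 5))) && ((!(tot < -2)) ==> ((cnt >= 7 && 2*cnt <= 3*g - 4) || cnt + g != 3*tot - 11 || 2*cnt != (2/3)*x - 5))
Before skip: (tot < -2 ==> ((!(g + 3*tot < 23)) && ((cnt >= 7 && 2*cnt <= 3*g - 4) || cnt + g != 3*tot - 11 || 2*cnt != (2/3)*x - 5))) && ((!(tot < -2)) ==> ((cnt >= 7 && 2*cnt <= 3*g - 4) || cnt + g != 3*tot - 11 || 2*cnt != (2/3)*x - 5))
The weakest precondition is (tot < -2 ==> ((!(g + 3*tot < 23)) && ((cnt >= 7 && 2*cnt <= 3*g - 4) || cnt + g != 3*tot - 11 || 2*cnt != (2/3)*x - 5))) && ((!(tot < -2)) ==> ((cnt >= 7 && 2*cnt <= 3*g - 4) || cnt + g != 3*tot - 11 || 2*cnt != (2/3)*x - 5)).
Check whether ((cnt >= 7 && 2*cnt <= 3*g - 4) || cnt + g != -2 || 2*cnt != (2/3)*x - 5) && tot == 3 implies it.
Every state satisfying the precondition satisfies the weakest precondition: the implication holds.
Answer: valid


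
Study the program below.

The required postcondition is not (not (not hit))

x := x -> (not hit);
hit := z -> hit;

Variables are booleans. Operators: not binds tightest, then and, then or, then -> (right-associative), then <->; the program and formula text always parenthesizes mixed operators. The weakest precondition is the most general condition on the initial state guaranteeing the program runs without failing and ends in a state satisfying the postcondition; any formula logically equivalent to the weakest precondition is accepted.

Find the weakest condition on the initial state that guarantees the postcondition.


Working backward. After the program, the postcondition not (not (not hit)) must hold; in canonical form it is not hit.
Before hit := z -> hit: not (z -> hit)
Before x := x -> (not hit): not (z -> hit)
Answer: WP = not (z -> hit)


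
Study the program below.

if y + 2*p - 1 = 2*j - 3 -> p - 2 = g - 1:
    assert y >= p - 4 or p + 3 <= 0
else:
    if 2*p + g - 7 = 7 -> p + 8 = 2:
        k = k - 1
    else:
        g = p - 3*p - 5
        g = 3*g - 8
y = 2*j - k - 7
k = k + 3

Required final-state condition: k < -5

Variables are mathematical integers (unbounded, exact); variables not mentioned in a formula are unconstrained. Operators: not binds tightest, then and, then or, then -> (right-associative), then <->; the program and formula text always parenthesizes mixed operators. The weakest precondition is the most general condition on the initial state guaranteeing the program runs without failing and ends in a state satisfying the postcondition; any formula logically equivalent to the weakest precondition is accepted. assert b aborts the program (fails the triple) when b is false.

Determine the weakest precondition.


Working backward. After the program, k < -5 must hold.
Before k := k + 3: k < -8
Before y := 2*j - k - 7: k < -8
Then branch requires (y >= p - 4 or p <= -3) and k < -8; else branch requires ((g + 2*p = 14 -> p = -6) -> k < -7) and ((not (g + 2*p = 14 -> p = -6)) -> k < -8).
Before the if: ((2*p + y = 2*j - 2 -> p = g + 1) -> ((y >= p - 4 or p <= -3) and k < -8)) and ((not (2*p + y = 2*j - 2 -> p = g + 1)) -> (((g + 2*p = 14 -> p = -6) -> k < -7) and ((not (g + 2*p = 14 -> p = -6)) -> k < -8)))
Answer: WP = ((2*p + y = 2*j - 2 -> p = g + 1) -> ((y >= p - 4 or p <= -3) and k < -8)) and ((not (2*p + y = 2*j - 2 -> p = g + 1)) -> (((g + 2*p = 14 -> p = -6) -> k < -7) and ((not (g + 2*p = 14 -> p = -6)) -> k < -8)))


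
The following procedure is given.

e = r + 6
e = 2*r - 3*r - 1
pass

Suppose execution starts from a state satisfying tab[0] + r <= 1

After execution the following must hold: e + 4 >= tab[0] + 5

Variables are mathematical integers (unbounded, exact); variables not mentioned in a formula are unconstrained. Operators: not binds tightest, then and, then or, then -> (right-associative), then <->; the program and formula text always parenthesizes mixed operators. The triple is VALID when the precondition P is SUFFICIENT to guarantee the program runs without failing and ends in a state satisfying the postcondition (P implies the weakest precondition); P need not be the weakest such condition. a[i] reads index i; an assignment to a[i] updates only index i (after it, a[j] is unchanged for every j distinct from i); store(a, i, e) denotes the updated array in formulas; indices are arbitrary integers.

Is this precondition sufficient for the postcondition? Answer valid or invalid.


Working backward. After the program, the postcondition e + 4 >= tab[0] + 5 must hold; in canonical form it is e >= tab[0] + 1.
Before skip: e >= tab[0] + 1
Before e := 2*r - 3*r - 1: tab[0] + r <= -2
Before e := r + 6: tab[0] + r <= -2
The weakest precondition is tab[0] + r <= -2.
Check whether tab[0] + r <= 1 implies it.
Countermodel: at the initial state r = 0, tab = {[0] = 0, elsewhere 0}, the precondition holds but the weakest precondition fails.
Answer: invalid


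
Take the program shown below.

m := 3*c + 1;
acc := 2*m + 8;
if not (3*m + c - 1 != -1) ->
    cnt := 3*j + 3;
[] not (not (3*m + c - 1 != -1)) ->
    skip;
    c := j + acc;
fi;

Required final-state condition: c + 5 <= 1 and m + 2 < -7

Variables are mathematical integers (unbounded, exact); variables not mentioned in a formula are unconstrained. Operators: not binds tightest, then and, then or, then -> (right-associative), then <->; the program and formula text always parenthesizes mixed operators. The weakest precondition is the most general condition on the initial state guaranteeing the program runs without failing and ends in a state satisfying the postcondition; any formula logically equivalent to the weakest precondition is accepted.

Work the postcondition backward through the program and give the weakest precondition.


Working backward. After the program, the postcondition c + 5 <= 1 and m + 2 < -7 must hold; in canonical form it is c <= -4 and m < -9.
Then branch requires c <= -4 and m < -9; else branch requires acc + j <= -4 and m < -9.
Before the if: ((not (c + 3*m != 0)) -> (c <= -4 and m < -9)) and (c + 3*m != 0 -> (acc + j <= -4 and m < -9))
Before acc := 2*m + 8: ((not (c + 3*m != 0)) -> (c <= -4 and m < -9)) and (c + 3*m != 0 -> (j + 2*m <= -12 and m < -9))
Before m := 3*c + 1: ((not (10*c != -3)) -> (c <= -4 and 3*c < -10)) and (10*c != -3 -> (6*c + j <= -14 and 3*c < -10))
Answer: WP = ((not (10*c != -3)) -> (c <= -4 and 3*c < -10)) and (10*c != -3 -> (6*c + j <= -14 and 3*c < -10))


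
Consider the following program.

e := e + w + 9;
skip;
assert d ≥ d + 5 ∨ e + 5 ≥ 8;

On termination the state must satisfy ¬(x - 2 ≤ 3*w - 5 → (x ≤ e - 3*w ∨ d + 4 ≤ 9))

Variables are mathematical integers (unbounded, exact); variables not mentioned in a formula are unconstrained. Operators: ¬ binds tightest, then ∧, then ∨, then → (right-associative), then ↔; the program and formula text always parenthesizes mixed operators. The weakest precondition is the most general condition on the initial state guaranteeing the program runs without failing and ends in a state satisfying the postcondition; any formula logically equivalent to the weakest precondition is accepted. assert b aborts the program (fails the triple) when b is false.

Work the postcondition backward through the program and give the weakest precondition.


Working backward. After the program, the postcondition ¬(x - 2 ≤ 3*w - 5 → (x ≤ e - 3*w ∨ d + 4 ≤ 9)) must hold; in canonical form it is ¬(x ≤ 3*w - 3 → (3*w + x ≤ e ∨ d ≤ 5)).
Before assert d ≥ d + 5 ∨ e + 5 ≥ 8: e ≥ 3 ∧ (¬(x ≤ 3*w - 3 → (3*w + x ≤ e ∨ d ≤ 5)))
Before skip: e ≥ 3 ∧ (¬(x ≤ 3*w - 3 → (3*w + x ≤ e ∨ d ≤ 5)))
Before e := e + w + 9: e + w ≥ -6 ∧ (¬(x ≤ 3*w - 3 → (2*w + x ≤ e + 9 ∨ d ≤ 5)))
Answer: WP = e + w ≥ -6 ∧ (¬(x ≤ 3*w - 3 → (2*w + x ≤ e + 9 ∨ d ≤ 5)))


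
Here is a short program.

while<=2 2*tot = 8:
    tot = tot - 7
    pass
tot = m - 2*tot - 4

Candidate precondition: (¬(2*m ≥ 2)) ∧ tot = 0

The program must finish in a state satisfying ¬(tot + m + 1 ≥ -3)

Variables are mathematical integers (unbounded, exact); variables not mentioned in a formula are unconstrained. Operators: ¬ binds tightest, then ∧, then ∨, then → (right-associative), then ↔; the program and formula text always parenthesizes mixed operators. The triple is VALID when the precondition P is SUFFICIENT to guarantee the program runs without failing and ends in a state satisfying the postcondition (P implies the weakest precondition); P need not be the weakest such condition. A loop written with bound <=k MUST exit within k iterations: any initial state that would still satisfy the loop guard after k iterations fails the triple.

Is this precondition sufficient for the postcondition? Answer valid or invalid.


Working backward. After the program, the postcondition ¬(tot + m + 1 ≥ -3) must hold; in canonical form it is ¬(m + tot ≥ -4).
Before tot := m - 2*tot - 4: ¬(2*m ≥ 2*tot)
Before the loop (bound <=2), unroll the exhaustion recursion (WP_0 = exit-now case; WP_j = one more guarded iteration, up to j = 2):
  WP_0: (¬(2*tot = 8)) ∧ (¬(2*m ≥ 2*tot))
  WP_1: (2*tot = 8 → ((¬(2*tot = 22)) ∧ (¬(2*m ≥ 2*tot - 14)))) ∧ ((¬(2*tot = 8)) → (¬(2*m ≥ 2*tot)))
  WP_2: (2*tot = 8 → ((2*tot = 22 → ((¬(2*tot = 36)) ∧ (¬(2*m ≥ 2*tot - 28)))) ∧ ((¬(2*tot = 22)) → (¬(2*m ≥ 2*tot - 14))))) ∧ ((¬(2*tot = 8)) → (¬(2*m ≥ 2*tot)))
So before the loop: (2*tot = 8 → ((2*tot = 22 → ((¬(2*tot = 36)) ∧ (¬(2*m ≥ 2*tot - 28)))) ∧ ((¬(2*tot = 22)) → (¬(2*m ≥ 2*tot - 14))))) ∧ ((¬(2*tot = 8)) → (¬(2*m ≥ 2*tot)))
The weakest precondition is (2*tot = 8 → ((2*tot = 22 → ((¬(2*tot = 36)) ∧ (¬(2*m ≥ 2*tot - 28)))) ∧ ((¬(2*tot = 22)) → (¬(2*m ≥ 2*tot - 14))))) ∧ ((¬(2*tot = 8)) → (¬(2*m ≥ 2*tot))).
Check whether (¬(2*m ≥ 2)) ∧ tot = 0 implies it.
Countermodel: at the initial state m = 0, tot = 0, the precondition holds but the weakest precondition fails.
Answer: invalid


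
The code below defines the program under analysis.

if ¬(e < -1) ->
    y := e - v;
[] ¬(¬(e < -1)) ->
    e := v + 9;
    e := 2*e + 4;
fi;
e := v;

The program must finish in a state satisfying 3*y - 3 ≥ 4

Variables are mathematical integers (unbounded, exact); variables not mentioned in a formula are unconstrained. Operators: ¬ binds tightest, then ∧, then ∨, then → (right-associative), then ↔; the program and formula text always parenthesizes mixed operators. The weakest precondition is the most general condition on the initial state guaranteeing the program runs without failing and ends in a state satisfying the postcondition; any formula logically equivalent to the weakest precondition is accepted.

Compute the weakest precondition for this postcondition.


Working backward. After the program, the postcondition 3*y - 3 ≥ 4 must hold; in canonical form it is 3*y ≥ 7.
Before e := v: 3*y ≥ 7
Then branch requires 3*e ≥ 3*v + 7; else branch requires 3*y ≥ 7.
Before the if: ((¬(e < -1)) → 3*e ≥ 3*v + 7) ∧ (e < -1 → 3*y ≥ 7)
Answer: WP = ((¬(e < -1)) → 3*e ≥ 3*v + 7) ∧ (e < -1 → 3*y ≥ 7)


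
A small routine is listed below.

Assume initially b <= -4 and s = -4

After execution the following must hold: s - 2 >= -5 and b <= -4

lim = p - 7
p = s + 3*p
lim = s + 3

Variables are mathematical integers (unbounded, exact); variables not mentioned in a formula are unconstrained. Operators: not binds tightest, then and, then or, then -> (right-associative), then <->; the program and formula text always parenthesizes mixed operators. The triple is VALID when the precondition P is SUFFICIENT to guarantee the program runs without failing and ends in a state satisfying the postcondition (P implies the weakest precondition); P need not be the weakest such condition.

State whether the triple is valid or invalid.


Working backward. After the program, the postcondition s - 2 >= -5 and b <= -4 must hold; in canonical form it is s >= -3 and b <= -4.
Before lim := s + 3: s >= -3 and b <= -4
Before p := s + 3*p: s >= -3 and b <= -4
Before lim := p - 7: s >= -3 and b <= -4
The weakest precondition is s >= -3 and b <= -4.
Check whether b <= -4 and s = -4 implies it.
Countermodel: at the initial state b = -4, s = -4, the precondition holds but the weakest precondition fails.
Answer: invalid


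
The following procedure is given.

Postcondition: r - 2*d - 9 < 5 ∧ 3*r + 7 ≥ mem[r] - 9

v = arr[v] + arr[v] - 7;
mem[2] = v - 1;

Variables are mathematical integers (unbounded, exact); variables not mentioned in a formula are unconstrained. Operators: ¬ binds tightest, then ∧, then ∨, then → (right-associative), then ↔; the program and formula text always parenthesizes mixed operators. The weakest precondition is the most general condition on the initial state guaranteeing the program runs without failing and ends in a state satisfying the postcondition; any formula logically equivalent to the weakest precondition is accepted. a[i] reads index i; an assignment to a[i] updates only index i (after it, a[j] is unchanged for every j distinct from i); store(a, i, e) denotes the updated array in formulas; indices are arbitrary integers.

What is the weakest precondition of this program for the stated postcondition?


Working backward. After the program, the postcondition r - 2*d - 9 < 5 ∧ 3*r + 7 ≥ mem[r] - 9 must hold; in canonical form it is r < 2*d + 14 ∧ 3*r ≥ mem[r] - 16.
Before mem[2] := v - 1: r < 2*d + 14 ∧ 3*r ≥ store(mem, 2, v - 1)[r] - 16
Before v := arr[v] + arr[v] - 7: r < 2*d + 14 ∧ 3*r ≥ store(mem, 2, 2*arr[v] - 8)[r] - 16
Answer: WP = r < 2*d + 14 ∧ 3*r ≥ store(mem, 2, 2*arr[v] - 8)[r] - 16


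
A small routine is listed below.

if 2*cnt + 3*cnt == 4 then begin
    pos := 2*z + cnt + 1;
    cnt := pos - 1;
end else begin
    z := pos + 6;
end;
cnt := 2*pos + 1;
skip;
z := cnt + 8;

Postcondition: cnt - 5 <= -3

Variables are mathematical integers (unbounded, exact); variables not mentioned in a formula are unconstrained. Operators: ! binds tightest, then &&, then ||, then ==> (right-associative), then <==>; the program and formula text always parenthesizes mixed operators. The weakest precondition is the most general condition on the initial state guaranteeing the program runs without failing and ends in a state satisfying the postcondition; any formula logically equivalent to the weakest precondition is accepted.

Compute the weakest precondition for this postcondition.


Working backward. After the program, the postcondition cnt - 5 <= -3 must hold; in canonical form it is cnt <= 2.
Before z := cnt + 8: cnt <= 2
Before skip: cnt <= 2
Before cnt := 2*pos + 1: 2*pos <= 1
Then branch requires 2*cnt + 4*z <= -1; else branch requires 2*pos <= 1.
Before the if: (5*cnt == 4 ==> 2*cnt + 4*z <= -1) && ((!(5*cnt == 4)) ==> 2*pos <= 1)
Answer: WP = (5*cnt == 4 ==> 2*cnt + 4*z <= -1) && ((!(5*cnt == 4)) ==> 2*pos <= 1)


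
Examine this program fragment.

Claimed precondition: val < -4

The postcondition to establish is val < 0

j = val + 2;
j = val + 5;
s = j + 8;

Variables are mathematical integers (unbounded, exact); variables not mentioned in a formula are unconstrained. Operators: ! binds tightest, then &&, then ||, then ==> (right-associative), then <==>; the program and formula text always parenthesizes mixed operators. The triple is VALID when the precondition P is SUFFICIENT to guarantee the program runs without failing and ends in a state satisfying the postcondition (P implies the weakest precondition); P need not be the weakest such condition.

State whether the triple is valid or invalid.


Working backward. After the program, val < 0 must hold.
Before s := j + 8: val < 0
Before j := val + 5: val < 0
Before j := val + 2: val < 0
The weakest precondition is val < 0.
Check whether val < -4 implies it.
Every state satisfying the precondition satisfies the weakest precondition: the implication holds.
Answer: valid


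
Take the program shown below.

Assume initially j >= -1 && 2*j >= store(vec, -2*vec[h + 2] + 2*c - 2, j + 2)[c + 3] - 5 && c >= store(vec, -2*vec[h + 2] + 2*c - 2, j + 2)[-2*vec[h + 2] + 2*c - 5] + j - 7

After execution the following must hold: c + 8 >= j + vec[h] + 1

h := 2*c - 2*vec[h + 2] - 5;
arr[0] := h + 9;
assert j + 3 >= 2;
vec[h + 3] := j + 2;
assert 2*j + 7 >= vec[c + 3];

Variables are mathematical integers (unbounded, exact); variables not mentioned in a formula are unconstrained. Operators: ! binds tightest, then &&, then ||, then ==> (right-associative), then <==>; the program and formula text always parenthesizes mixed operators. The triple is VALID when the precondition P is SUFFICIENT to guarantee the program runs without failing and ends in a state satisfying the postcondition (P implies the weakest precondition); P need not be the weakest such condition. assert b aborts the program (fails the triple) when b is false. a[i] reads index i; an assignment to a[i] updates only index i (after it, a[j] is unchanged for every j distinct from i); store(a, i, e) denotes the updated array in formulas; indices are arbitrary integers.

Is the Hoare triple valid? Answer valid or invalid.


Working backward. After the program, the postcondition c + 8 >= j + vec[h] + 1 must hold; in canonical form it is c >= vec[h] + j - 7.
Before assert 2*j + 7 >= vec[c + 3]: 2*j >= vec[c + 3] - 7 && c >= vec[h] + j - 7
Before vec[h + 3] := j + 2: 2*j >= store(vec, h + 3, j + 2)[c + 3] - 7 && c >= store(vec, h + 3, j + 2)[h] + j - 7
Before assert j + 3 >= 2: j >= -1 && 2*j >= store(vec, h + 3, j + 2)[c + 3] - 7 && c >= store(vec, h + 3, j + 2)[h] + j - 7
Before arr[0] := h + 9: j >= -1 && 2*j >= store(vec, h + 3, j + 2)[c + 3] - 7 && c >= store(vec, h + 3, j + 2)[h] + j - 7
Before h := 2*c - 2*vec[h + 2] - 5: j >= -1 && 2*j >= store(vec, -2*vec[h + 2] + 2*c - 2, j + 2)[c + 3] - 7 && c >= store(vec, -2*vec[h + 2] + 2*c - 2, j + 2)[-2*vec[h + 2] + 2*c - 5] + j - 7
The weakest precondition is j >= -1 && 2*j >= store(vec, -2*vec[h + 2] + 2*c - 2, j + 2)[c + 3] - 7 && c >= store(vec, -2*vec[h + 2] + 2*c - 2, j + 2)[-2*vec[h + 2] + 2*c - 5] + j - 7.
Check whether j >= -1 && 2*j >= store(vec, -2*vec[h + 2] + 2*c - 2, j + 2)[c + 3] - 5 && c >= store(vec, -2*vec[h + 2] + 2*c - 2, j + 2)[-2*vec[h + 2] + 2*c - 5] + j - 7 implies it.
Every state satisfying the precondition satisfies the weakest precondition: the implication holds.
Answer: valid


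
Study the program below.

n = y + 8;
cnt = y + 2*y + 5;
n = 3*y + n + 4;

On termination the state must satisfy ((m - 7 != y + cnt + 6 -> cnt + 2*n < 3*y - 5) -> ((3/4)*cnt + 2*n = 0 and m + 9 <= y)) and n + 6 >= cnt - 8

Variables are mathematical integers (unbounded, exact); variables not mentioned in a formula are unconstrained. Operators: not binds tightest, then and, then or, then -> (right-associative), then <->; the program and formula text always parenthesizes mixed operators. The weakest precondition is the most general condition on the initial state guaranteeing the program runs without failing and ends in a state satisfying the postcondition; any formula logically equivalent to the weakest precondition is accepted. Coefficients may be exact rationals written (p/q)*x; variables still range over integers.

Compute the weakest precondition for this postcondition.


Working backward. After the program, the postcondition ((m - 7 != y + cnt + 6 -> cnt + 2*n < 3*y - 5) -> ((3/4)*cnt + 2*n = 0 and m + 9 <= y)) and n + 6 >= cnt - 8 must hold; in canonical form it is ((m != cnt + y + 13 -> cnt + 2*n < 3*y - 5) -> ((3/4)*cnt + 2*n = 0 and m <= y - 9)) and n >= cnt - 14.
Before n := 3*y + n + 4: ((m != cnt + y + 13 -> cnt + 2*n + 3*y < -13) -> ((3/4)*cnt + 2*n + 6*y = -8 and m <= y - 9)) and n + 3*y >= cnt - 18
Before cnt := y + 2*y + 5: ((m != 4*y + 18 -> 2*n + 6*y < -18) -> (2*n + (33/4)*y = -47/4 and m <= y - 9)) and n >= -13
Before n := y + 8: ((m != 4*y + 18 -> 8*y < -34) -> ((41/4)*y = -111/4 and m <= y - 9)) and y >= -21
Answer: WP = ((m != 4*y + 18 -> 8*y < -34) -> ((41/4)*y = -111/4 and m <= y - 9)) and y >= -21
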